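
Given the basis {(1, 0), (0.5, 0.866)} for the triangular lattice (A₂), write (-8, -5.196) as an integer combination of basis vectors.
-5b₁ - 6b₂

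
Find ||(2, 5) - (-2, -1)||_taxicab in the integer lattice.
10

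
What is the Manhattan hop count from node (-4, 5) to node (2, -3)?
14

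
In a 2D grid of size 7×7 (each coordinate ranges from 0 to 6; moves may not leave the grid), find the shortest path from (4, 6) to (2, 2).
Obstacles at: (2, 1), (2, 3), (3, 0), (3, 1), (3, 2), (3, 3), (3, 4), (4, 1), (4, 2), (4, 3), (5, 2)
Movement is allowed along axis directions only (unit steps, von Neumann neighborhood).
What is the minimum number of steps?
8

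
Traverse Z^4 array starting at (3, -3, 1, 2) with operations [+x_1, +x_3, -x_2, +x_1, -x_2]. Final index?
(5, -5, 2, 2)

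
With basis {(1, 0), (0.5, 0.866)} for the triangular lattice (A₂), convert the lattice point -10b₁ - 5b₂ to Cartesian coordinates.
(-12.5, -4.33)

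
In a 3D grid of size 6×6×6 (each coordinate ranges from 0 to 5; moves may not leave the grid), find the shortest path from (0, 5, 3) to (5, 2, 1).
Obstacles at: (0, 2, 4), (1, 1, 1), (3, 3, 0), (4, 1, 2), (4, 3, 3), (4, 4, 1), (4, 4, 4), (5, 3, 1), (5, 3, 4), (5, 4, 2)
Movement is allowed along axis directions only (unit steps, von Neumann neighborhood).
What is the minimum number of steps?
10
(one shortest path: (0, 5, 3) → (1, 5, 3) → (2, 5, 3) → (3, 5, 3) → (4, 5, 3) → (5, 5, 3) → (5, 4, 3) → (5, 3, 3) → (5, 2, 3) → (5, 2, 2) → (5, 2, 1))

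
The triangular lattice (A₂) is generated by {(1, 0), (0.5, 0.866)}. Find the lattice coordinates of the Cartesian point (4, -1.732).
5b₁ - 2b₂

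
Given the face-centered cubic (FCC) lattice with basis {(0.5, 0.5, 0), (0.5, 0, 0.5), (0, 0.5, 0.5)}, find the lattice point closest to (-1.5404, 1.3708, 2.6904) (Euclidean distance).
(-1.5, 1.5, 3)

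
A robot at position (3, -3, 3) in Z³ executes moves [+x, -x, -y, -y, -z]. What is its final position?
(3, -5, 2)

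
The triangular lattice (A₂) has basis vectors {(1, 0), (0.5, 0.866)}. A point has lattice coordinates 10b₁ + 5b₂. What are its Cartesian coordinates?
(12.5, 4.33)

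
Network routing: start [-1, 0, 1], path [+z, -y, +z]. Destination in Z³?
(-1, -1, 3)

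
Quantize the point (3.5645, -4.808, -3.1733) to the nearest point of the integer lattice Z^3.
(4, -5, -3)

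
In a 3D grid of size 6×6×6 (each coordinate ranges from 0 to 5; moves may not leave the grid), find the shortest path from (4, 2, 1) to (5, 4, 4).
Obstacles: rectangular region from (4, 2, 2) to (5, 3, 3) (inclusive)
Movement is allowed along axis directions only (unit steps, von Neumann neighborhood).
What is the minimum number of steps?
6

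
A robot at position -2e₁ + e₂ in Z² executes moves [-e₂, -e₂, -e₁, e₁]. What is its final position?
(-2, -1)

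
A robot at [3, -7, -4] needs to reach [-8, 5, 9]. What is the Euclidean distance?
20.8327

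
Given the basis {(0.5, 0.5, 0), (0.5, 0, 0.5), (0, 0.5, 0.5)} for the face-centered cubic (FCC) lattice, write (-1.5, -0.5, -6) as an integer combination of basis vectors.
4b₁ - 7b₂ - 5b₃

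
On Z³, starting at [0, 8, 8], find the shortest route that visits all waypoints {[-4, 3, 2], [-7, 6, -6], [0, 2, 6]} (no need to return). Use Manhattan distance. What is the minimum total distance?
31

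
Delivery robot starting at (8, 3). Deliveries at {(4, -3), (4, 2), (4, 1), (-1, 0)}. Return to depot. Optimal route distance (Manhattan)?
30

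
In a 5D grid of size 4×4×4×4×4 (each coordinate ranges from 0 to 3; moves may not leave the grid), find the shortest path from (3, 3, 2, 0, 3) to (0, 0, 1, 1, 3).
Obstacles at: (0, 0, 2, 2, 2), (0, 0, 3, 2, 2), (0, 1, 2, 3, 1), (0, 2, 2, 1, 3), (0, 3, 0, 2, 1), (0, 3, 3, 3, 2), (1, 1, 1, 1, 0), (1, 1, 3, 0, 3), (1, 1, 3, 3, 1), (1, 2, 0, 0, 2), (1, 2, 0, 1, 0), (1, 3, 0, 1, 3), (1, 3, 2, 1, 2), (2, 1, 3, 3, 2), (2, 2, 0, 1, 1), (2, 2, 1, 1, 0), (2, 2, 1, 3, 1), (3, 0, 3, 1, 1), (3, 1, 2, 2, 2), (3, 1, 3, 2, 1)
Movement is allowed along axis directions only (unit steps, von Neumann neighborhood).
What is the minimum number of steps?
8
(one shortest path: (3, 3, 2, 0, 3) → (2, 3, 2, 0, 3) → (1, 3, 2, 0, 3) → (0, 3, 2, 0, 3) → (0, 2, 2, 0, 3) → (0, 1, 2, 0, 3) → (0, 0, 2, 0, 3) → (0, 0, 1, 0, 3) → (0, 0, 1, 1, 3))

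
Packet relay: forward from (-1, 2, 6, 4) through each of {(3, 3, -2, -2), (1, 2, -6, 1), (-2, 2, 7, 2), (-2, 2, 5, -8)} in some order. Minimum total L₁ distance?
45
(one optimal route: (-1, 2, 6, 4) → (-2, 2, 7, 2) → (-2, 2, 5, -8) → (3, 3, -2, -2) → (1, 2, -6, 1))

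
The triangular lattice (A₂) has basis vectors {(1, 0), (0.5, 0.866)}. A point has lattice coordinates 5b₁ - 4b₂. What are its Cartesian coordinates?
(3, -3.464)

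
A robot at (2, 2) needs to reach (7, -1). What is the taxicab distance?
8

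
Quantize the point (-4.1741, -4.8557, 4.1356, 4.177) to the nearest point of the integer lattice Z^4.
(-4, -5, 4, 4)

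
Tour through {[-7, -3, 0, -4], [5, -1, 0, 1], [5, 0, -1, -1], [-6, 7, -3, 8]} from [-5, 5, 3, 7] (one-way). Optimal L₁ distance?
59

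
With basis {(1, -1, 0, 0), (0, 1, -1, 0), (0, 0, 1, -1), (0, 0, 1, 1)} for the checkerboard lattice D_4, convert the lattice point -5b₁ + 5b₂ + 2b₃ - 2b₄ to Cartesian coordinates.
(-5, 10, -5, -4)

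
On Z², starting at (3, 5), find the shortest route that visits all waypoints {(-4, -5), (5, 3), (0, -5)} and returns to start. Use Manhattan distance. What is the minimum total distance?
38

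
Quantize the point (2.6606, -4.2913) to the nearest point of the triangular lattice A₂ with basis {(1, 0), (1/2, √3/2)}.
(2.5, -4.33)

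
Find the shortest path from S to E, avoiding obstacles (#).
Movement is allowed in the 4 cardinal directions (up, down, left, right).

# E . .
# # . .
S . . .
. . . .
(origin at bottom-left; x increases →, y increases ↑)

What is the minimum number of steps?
5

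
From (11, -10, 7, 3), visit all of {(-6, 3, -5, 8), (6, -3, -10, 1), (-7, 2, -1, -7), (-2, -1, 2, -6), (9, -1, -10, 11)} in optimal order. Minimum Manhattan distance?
106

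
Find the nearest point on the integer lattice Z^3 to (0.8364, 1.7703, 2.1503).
(1, 2, 2)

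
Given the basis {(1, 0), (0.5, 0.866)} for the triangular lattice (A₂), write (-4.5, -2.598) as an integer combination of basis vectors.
-3b₁ - 3b₂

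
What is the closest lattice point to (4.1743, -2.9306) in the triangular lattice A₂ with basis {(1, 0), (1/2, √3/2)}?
(4.5, -2.598)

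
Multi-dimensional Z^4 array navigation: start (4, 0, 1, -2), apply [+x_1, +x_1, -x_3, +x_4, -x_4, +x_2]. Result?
(6, 1, 0, -2)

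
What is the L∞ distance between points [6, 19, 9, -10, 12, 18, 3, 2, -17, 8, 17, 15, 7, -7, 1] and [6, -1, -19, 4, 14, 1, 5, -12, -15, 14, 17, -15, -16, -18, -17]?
30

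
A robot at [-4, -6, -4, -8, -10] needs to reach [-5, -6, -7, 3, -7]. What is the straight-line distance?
11.8322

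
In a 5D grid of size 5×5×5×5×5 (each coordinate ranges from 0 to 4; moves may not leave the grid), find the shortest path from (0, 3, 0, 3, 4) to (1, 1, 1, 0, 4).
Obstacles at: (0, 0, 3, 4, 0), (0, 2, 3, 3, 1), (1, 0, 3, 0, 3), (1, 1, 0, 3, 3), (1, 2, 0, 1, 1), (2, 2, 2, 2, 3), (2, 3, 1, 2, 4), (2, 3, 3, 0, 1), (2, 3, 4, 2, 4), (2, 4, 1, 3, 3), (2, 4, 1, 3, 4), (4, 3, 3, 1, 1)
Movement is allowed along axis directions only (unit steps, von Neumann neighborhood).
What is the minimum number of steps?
7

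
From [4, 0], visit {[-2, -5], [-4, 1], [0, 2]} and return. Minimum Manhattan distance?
30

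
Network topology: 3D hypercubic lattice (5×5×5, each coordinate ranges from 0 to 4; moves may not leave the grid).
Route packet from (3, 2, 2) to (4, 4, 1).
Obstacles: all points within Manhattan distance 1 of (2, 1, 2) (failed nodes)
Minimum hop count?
4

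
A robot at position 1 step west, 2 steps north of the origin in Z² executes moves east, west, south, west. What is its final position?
(-2, 1)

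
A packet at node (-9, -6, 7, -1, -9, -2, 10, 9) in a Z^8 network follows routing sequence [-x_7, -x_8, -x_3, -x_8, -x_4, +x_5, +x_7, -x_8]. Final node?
(-9, -6, 6, -2, -8, -2, 10, 6)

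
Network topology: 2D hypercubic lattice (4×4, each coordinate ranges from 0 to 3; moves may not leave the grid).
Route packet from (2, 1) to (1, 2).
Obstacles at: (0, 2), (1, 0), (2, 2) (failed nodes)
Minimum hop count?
2
(one shortest path: (2, 1) → (1, 1) → (1, 2))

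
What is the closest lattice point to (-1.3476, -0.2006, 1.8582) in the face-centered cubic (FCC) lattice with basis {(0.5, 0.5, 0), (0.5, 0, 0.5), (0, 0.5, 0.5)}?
(-1.5, -0.5, 2)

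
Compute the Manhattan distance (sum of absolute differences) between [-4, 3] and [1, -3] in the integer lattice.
11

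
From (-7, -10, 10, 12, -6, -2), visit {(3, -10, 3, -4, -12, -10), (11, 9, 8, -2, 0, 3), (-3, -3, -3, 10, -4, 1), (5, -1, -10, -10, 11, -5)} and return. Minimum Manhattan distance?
252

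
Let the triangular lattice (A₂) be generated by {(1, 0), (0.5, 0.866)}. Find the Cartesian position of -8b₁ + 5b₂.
(-5.5, 4.33)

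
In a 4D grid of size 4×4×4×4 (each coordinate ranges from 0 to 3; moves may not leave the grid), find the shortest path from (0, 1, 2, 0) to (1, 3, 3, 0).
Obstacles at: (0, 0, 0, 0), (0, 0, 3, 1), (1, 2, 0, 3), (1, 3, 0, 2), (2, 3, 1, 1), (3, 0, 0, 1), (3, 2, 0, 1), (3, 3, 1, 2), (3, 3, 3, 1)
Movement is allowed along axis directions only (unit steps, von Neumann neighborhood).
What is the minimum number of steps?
4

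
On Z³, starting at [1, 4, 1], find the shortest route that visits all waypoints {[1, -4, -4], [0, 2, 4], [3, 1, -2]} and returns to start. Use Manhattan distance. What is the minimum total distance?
38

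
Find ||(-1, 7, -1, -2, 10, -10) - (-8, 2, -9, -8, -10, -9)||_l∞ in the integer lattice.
20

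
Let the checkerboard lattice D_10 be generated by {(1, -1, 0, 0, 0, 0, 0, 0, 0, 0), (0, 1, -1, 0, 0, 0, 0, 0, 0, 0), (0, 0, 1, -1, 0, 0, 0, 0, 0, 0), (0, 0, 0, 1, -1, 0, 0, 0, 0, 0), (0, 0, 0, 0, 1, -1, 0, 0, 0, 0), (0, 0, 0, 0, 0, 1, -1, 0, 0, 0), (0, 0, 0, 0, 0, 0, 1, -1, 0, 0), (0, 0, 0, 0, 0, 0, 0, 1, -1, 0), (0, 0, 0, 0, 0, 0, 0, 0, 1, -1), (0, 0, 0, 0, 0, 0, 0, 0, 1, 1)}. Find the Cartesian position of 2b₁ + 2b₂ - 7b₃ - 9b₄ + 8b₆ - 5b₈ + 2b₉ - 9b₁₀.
(2, 0, -9, -2, 9, 8, -8, -5, -2, -11)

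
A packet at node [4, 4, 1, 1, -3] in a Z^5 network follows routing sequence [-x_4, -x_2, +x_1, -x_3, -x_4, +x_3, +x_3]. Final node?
(5, 3, 2, -1, -3)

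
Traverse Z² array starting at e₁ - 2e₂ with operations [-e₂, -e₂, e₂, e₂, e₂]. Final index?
(1, -1)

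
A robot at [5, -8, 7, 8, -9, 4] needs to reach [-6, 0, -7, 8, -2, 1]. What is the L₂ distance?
20.9523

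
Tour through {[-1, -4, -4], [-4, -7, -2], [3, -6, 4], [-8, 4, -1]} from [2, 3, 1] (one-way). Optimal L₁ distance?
51
(one optimal route: (2, 3, 1) → (3, -6, 4) → (-1, -4, -4) → (-4, -7, -2) → (-8, 4, -1))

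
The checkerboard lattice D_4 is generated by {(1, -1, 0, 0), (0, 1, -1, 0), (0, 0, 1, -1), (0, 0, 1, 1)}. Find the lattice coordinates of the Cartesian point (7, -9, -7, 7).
7b₁ - 2b₂ - 8b₃ - b₄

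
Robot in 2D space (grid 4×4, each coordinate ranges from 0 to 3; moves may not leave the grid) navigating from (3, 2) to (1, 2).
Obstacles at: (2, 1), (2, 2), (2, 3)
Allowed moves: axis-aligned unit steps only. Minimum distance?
6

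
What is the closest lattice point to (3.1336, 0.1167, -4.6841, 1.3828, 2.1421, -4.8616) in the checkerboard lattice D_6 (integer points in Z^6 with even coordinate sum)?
(3, 0, -5, 1, 2, -5)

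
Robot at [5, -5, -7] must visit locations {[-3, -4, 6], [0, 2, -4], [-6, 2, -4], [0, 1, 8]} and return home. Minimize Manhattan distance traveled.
72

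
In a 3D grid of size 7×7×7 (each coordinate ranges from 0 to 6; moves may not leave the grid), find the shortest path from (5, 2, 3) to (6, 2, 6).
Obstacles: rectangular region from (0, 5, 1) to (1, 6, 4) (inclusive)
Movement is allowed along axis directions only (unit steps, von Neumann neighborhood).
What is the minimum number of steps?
4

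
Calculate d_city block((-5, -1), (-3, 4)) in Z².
7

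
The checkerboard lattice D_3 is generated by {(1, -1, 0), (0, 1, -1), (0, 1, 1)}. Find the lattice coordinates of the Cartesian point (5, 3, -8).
5b₁ + 8b₂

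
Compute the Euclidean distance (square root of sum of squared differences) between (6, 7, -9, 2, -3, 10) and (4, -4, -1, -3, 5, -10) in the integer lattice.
26.0384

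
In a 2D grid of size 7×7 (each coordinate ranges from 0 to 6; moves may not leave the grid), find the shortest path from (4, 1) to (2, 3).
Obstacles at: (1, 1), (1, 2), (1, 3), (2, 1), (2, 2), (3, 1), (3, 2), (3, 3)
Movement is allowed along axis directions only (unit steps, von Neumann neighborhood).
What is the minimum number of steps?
6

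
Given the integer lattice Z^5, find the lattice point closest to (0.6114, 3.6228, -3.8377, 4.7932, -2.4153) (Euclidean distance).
(1, 4, -4, 5, -2)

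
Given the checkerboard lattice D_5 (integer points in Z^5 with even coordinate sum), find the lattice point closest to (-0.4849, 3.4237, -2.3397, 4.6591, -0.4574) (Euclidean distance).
(0, 3, -2, 5, 0)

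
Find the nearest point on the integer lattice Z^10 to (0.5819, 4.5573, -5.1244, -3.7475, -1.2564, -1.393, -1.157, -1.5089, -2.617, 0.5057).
(1, 5, -5, -4, -1, -1, -1, -2, -3, 1)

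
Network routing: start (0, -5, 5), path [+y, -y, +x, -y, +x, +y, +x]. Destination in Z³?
(3, -5, 5)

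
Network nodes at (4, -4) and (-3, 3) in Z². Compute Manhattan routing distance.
14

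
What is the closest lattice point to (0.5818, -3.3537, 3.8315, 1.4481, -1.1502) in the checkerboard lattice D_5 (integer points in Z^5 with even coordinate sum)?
(1, -3, 4, 1, -1)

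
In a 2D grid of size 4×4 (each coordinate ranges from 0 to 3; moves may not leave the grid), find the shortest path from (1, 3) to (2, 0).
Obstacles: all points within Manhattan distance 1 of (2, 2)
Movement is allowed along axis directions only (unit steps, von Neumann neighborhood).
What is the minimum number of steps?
6
(one shortest path: (1, 3) → (0, 3) → (0, 2) → (0, 1) → (1, 1) → (1, 0) → (2, 0))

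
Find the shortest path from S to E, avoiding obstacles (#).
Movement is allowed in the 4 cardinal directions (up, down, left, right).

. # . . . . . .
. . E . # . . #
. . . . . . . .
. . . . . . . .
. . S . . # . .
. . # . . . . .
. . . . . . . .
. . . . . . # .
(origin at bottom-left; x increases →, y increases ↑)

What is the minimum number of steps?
3
(one shortest path: (2, 3) → (2, 4) → (2, 5) → (2, 6))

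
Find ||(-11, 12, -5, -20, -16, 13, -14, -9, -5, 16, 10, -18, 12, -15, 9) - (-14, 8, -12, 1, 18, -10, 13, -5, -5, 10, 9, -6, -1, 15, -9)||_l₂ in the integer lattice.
67.2235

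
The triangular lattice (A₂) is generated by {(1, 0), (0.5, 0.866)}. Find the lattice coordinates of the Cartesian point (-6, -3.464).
-4b₁ - 4b₂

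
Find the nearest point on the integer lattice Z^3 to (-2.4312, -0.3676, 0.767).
(-2, 0, 1)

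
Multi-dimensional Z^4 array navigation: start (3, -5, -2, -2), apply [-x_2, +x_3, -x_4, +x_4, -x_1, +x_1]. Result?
(3, -6, -1, -2)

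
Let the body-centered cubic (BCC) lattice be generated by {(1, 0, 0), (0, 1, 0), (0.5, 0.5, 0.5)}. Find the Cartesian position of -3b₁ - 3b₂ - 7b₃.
(-6.5, -6.5, -3.5)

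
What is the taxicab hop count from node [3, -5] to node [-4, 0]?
12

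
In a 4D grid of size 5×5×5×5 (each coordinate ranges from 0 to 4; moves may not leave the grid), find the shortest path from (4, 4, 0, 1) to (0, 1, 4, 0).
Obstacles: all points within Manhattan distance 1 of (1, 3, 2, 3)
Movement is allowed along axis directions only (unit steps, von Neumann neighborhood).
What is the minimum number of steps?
12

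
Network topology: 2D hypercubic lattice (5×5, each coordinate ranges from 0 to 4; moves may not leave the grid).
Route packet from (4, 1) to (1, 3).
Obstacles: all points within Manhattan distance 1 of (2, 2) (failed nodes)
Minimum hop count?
7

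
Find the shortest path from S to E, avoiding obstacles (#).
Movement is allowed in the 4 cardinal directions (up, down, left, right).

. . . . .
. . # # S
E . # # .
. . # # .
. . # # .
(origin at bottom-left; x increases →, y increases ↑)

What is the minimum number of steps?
7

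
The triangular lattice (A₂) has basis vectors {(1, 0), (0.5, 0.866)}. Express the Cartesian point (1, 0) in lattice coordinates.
b₁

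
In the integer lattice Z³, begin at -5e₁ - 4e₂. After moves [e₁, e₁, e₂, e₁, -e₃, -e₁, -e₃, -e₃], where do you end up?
(-3, -3, -3)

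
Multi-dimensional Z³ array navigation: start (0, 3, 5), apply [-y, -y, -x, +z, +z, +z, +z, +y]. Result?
(-1, 2, 9)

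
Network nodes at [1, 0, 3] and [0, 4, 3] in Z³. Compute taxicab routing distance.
5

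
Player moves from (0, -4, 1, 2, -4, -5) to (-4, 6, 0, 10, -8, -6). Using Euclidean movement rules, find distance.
14.0712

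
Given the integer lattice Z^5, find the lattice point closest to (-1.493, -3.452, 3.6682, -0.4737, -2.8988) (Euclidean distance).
(-1, -3, 4, 0, -3)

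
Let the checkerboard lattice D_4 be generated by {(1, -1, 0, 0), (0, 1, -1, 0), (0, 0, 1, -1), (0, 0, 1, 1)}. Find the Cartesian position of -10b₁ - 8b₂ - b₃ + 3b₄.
(-10, 2, 10, 4)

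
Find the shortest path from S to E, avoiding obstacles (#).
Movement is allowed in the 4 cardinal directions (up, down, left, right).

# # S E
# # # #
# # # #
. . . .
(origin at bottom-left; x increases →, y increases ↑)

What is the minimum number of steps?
1
(one shortest path: (2, 3) → (3, 3))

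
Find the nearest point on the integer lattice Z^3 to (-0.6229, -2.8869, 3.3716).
(-1, -3, 3)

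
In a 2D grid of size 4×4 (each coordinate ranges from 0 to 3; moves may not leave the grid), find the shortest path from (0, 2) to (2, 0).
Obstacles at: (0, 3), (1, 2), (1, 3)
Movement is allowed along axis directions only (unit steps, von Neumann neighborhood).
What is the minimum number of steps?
4
(one shortest path: (0, 2) → (0, 1) → (1, 1) → (2, 1) → (2, 0))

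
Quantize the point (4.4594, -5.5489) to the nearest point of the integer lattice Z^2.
(4, -6)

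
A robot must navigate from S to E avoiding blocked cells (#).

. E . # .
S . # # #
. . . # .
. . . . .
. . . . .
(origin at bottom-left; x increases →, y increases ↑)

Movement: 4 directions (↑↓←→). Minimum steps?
2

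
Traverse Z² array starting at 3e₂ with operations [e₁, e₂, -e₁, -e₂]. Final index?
(0, 3)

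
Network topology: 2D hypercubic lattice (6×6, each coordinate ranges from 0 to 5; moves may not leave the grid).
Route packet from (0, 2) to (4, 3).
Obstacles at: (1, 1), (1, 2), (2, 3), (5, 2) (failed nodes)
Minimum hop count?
7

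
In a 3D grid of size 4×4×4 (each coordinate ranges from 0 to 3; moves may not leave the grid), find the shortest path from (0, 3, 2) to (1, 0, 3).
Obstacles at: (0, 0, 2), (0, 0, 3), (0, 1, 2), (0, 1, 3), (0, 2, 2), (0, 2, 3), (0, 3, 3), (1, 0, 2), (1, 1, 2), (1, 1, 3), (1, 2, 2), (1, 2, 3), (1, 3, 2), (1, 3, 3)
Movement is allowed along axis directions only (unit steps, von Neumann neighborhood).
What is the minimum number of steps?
9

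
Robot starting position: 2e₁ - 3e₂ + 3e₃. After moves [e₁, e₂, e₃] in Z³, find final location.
(3, -2, 4)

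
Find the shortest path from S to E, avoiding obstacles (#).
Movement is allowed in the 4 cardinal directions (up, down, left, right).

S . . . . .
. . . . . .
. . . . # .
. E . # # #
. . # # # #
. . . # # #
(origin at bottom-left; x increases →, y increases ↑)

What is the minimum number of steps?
4
(one shortest path: (0, 5) → (1, 5) → (1, 4) → (1, 3) → (1, 2))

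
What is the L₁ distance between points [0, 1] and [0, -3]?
4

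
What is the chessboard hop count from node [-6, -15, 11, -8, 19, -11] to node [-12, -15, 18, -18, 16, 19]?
30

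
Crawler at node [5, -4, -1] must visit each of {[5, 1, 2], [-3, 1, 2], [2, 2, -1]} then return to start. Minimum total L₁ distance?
34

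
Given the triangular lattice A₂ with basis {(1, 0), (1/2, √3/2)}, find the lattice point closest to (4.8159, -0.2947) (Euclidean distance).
(5, 0)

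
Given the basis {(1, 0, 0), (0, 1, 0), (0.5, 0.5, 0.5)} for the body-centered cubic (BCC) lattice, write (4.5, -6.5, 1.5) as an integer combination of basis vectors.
3b₁ - 8b₂ + 3b₃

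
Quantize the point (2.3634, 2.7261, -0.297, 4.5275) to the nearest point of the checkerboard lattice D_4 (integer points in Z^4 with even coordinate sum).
(2, 3, 0, 5)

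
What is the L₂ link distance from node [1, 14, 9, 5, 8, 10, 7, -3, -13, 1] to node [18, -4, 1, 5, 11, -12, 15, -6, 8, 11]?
42.2374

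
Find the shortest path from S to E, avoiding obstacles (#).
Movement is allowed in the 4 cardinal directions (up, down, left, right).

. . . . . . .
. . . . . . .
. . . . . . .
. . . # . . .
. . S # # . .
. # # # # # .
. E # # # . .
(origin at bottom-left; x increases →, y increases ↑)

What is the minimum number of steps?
5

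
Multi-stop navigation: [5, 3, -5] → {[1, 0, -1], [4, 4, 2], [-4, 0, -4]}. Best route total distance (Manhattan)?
27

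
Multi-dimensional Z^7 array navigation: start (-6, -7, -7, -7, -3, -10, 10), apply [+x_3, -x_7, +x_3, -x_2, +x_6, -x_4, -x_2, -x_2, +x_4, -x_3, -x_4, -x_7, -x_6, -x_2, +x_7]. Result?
(-6, -11, -6, -8, -3, -10, 9)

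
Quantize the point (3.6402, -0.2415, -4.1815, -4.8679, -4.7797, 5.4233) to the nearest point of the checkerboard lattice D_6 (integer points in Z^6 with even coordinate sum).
(4, 0, -4, -5, -5, 6)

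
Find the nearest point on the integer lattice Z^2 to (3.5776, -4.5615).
(4, -5)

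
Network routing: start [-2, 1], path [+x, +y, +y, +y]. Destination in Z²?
(-1, 4)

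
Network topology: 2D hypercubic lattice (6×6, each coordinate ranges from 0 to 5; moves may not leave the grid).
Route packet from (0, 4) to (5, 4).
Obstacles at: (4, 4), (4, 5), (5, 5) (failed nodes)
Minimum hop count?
7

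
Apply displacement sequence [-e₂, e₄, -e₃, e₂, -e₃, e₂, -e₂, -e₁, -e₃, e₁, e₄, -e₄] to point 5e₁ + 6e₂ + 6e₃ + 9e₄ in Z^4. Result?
(5, 6, 3, 10)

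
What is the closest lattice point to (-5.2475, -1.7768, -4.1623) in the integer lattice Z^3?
(-5, -2, -4)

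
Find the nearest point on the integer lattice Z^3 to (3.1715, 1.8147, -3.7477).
(3, 2, -4)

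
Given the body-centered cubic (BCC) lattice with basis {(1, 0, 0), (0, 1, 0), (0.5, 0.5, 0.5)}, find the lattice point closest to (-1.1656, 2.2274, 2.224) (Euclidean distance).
(-1, 2, 2)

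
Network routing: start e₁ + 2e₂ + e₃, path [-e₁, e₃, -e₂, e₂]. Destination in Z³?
(0, 2, 2)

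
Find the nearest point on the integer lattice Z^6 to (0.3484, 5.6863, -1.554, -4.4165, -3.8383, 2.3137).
(0, 6, -2, -4, -4, 2)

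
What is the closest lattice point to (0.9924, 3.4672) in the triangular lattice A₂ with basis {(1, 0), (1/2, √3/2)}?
(1, 3.464)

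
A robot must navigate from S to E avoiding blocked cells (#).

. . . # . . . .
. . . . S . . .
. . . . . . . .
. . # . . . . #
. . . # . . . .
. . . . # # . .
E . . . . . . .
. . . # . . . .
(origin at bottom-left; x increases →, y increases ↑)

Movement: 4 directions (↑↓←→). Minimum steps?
9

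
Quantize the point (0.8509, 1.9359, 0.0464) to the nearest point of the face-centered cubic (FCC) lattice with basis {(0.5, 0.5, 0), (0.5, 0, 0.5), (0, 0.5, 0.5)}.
(1, 2, 0)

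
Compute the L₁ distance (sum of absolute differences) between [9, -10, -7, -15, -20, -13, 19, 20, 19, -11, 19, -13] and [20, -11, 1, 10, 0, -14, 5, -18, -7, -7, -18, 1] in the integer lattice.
199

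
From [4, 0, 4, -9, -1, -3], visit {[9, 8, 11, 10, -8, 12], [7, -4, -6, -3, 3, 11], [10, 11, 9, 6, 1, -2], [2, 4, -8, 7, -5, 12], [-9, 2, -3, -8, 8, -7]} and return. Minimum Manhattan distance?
232
(one optimal route: (4, 0, 4, -9, -1, -3) → (10, 11, 9, 6, 1, -2) → (9, 8, 11, 10, -8, 12) → (2, 4, -8, 7, -5, 12) → (7, -4, -6, -3, 3, 11) → (-9, 2, -3, -8, 8, -7) → (4, 0, 4, -9, -1, -3))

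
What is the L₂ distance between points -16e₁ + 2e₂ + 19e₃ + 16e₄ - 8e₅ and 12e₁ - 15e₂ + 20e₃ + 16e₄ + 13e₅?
38.923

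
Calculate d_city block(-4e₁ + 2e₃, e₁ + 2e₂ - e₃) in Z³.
10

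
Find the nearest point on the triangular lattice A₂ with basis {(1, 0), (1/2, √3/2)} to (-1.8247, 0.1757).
(-2, 0)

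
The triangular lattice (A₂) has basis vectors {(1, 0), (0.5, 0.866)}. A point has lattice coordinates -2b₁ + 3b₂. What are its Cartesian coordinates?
(-0.5, 2.598)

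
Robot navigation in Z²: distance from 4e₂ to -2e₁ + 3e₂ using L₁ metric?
3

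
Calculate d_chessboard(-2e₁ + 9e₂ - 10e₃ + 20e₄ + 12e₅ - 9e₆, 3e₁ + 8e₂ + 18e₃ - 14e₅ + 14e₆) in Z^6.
28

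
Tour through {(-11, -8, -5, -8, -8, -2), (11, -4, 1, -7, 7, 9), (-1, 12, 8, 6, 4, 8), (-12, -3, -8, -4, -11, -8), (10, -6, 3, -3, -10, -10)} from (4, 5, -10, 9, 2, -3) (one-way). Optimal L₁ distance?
205
(one optimal route: (4, 5, -10, 9, 2, -3) → (-1, 12, 8, 6, 4, 8) → (11, -4, 1, -7, 7, 9) → (10, -6, 3, -3, -10, -10) → (-12, -3, -8, -4, -11, -8) → (-11, -8, -5, -8, -8, -2))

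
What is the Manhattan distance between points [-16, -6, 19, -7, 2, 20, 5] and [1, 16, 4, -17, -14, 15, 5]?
85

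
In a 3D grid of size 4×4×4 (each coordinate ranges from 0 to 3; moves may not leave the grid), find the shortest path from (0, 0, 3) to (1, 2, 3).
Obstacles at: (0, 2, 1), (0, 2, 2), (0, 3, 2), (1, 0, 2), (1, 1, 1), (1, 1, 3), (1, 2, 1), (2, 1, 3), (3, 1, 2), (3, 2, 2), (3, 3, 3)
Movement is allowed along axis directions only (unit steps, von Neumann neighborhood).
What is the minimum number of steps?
3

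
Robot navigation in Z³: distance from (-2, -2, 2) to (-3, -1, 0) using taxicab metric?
4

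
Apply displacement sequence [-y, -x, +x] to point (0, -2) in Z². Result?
(0, -3)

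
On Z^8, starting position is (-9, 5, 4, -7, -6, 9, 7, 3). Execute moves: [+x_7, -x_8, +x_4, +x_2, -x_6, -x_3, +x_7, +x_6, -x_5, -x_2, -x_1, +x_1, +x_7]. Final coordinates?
(-9, 5, 3, -6, -7, 9, 10, 2)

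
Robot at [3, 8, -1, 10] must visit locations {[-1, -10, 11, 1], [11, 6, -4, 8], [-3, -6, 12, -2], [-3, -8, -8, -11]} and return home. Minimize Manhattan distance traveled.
150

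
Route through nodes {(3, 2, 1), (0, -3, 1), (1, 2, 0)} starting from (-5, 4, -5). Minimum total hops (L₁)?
24
(one optimal route: (-5, 4, -5) → (1, 2, 0) → (3, 2, 1) → (0, -3, 1))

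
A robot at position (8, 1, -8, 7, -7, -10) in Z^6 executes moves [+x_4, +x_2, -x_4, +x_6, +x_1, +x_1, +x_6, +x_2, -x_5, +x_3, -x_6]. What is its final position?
(10, 3, -7, 7, -8, -9)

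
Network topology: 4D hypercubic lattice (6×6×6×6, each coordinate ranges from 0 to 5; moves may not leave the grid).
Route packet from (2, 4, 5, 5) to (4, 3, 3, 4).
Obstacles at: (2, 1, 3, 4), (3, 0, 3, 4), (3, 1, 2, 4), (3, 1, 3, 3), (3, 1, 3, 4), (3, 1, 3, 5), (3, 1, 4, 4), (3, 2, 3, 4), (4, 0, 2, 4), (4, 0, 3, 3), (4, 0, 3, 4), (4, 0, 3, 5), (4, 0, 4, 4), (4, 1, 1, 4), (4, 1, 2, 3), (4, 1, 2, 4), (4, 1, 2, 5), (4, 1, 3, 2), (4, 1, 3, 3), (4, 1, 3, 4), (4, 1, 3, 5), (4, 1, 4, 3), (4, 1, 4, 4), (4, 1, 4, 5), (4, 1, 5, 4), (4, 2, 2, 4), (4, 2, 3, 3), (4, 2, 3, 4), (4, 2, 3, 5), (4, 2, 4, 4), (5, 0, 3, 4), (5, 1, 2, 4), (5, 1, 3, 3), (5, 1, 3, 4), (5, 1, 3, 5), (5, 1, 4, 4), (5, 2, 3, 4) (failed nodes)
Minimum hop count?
6
(one shortest path: (2, 4, 5, 5) → (3, 4, 5, 5) → (4, 4, 5, 5) → (4, 3, 5, 5) → (4, 3, 4, 5) → (4, 3, 3, 5) → (4, 3, 3, 4))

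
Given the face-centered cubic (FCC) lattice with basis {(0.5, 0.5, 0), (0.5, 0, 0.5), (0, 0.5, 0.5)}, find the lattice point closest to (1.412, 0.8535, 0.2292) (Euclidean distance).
(1.5, 1, 0.5)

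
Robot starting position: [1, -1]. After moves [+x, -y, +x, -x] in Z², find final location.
(2, -2)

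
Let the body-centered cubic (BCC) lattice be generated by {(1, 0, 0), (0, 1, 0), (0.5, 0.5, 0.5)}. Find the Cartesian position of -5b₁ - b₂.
(-5, -1, 0)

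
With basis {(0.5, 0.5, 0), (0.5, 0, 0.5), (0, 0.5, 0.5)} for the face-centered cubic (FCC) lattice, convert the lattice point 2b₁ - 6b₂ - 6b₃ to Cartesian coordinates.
(-2, -2, -6)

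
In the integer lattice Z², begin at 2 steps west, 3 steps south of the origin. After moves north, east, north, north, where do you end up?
(-1, 0)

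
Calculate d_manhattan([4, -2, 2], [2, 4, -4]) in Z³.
14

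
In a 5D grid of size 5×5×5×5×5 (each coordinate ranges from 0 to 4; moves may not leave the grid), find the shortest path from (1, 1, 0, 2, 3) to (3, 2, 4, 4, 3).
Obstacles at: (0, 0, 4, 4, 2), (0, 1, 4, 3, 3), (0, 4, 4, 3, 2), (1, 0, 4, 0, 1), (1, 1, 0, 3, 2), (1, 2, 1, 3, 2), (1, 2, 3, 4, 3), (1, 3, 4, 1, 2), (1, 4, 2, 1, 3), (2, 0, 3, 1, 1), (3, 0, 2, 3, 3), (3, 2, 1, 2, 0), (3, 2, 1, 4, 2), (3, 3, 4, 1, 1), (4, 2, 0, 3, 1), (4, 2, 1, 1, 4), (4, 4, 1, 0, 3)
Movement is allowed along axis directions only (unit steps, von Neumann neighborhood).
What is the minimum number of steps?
9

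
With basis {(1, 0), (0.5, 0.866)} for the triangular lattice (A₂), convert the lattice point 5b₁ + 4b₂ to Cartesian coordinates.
(7, 3.464)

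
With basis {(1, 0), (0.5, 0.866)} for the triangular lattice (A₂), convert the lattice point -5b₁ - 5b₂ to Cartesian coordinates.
(-7.5, -4.33)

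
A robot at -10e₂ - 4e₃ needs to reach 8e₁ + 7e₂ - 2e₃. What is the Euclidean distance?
18.8944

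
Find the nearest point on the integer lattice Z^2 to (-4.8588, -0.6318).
(-5, -1)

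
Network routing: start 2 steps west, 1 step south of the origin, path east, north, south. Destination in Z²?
(-1, -1)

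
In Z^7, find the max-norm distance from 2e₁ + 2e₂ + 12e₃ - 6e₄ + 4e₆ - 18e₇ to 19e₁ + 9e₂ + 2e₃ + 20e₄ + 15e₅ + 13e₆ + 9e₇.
27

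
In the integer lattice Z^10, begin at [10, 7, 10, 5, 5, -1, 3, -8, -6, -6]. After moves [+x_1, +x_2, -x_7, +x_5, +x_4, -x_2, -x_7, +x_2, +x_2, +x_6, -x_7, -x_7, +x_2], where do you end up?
(11, 10, 10, 6, 6, 0, -1, -8, -6, -6)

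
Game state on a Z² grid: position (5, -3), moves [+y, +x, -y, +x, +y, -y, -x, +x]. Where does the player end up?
(7, -3)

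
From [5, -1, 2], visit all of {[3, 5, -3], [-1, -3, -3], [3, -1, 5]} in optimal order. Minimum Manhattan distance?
31
(one optimal route: (5, -1, 2) → (3, -1, 5) → (3, 5, -3) → (-1, -3, -3))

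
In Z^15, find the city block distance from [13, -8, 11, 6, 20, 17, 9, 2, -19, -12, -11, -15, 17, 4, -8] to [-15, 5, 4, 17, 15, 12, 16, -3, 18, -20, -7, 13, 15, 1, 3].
174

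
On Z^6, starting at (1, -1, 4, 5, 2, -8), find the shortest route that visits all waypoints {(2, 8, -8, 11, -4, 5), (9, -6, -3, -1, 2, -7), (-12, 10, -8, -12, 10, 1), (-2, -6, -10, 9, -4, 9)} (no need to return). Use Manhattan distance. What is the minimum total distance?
160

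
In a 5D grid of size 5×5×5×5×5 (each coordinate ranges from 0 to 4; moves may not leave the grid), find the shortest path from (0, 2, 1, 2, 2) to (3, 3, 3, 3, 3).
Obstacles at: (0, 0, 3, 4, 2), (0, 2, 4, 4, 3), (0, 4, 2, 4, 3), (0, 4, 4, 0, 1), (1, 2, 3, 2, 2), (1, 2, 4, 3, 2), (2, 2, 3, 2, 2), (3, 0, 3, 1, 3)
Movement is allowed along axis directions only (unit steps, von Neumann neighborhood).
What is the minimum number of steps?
8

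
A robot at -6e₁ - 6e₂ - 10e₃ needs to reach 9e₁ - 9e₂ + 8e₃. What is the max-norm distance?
18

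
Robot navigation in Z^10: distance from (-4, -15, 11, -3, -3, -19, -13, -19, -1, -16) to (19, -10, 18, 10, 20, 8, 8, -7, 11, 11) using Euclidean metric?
59.0593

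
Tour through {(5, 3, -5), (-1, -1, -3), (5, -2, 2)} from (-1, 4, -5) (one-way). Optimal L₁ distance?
31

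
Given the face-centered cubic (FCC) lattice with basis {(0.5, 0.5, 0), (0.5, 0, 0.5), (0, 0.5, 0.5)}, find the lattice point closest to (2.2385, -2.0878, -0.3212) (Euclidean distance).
(2.5, -2, -0.5)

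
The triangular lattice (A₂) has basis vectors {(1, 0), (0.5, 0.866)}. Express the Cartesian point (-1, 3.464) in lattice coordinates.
-3b₁ + 4b₂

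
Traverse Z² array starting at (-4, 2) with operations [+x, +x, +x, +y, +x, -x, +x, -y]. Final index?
(0, 2)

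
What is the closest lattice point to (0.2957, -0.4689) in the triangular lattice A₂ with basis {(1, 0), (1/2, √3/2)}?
(0.5, -0.866)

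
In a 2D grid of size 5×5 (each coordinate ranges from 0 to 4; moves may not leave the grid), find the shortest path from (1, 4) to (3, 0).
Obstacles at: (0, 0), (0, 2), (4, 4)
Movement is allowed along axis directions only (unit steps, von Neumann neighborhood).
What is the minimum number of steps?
6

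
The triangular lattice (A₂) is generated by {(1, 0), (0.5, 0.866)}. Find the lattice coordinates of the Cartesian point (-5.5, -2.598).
-4b₁ - 3b₂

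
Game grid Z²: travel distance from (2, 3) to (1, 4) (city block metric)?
2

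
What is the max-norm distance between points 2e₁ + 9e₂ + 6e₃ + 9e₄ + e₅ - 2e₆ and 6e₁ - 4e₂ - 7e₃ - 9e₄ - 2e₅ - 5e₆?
18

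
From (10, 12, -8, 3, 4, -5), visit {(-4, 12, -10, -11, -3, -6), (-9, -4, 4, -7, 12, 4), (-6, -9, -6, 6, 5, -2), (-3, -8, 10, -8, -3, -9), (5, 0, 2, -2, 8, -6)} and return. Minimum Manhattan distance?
254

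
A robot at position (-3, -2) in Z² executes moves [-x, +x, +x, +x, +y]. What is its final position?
(-1, -1)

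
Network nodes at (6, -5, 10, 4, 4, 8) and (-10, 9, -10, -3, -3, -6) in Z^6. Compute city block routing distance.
78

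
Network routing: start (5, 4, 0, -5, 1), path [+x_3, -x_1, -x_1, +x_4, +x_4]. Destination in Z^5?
(3, 4, 1, -3, 1)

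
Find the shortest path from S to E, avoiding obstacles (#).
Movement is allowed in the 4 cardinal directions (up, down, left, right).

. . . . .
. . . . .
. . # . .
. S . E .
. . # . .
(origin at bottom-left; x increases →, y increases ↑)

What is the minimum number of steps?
2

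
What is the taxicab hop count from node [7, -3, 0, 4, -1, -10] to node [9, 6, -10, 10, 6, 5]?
49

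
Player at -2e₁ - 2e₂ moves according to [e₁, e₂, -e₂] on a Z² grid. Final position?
(-1, -2)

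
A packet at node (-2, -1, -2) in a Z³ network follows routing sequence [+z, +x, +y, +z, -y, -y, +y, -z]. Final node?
(-1, -1, -1)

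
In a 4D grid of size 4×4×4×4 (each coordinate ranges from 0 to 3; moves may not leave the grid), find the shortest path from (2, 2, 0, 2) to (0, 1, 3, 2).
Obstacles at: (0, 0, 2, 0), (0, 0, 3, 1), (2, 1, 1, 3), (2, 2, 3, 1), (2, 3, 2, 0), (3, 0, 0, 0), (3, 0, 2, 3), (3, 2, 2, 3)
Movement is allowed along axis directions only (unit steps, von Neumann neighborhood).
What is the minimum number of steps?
6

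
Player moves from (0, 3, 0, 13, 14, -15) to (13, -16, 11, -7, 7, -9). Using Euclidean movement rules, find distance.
33.7046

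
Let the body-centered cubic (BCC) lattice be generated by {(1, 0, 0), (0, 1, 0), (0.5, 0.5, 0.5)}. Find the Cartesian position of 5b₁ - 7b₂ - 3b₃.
(3.5, -8.5, -1.5)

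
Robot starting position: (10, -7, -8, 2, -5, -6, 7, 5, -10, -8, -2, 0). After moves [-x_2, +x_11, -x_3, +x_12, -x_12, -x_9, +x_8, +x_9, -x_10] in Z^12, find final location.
(10, -8, -9, 2, -5, -6, 7, 6, -10, -9, -1, 0)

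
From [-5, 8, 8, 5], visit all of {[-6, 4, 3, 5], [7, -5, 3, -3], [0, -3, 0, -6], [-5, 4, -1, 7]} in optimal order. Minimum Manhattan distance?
58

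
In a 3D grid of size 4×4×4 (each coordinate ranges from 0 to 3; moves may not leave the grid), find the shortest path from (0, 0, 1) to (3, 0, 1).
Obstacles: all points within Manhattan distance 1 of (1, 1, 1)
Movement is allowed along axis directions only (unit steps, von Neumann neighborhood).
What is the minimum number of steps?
5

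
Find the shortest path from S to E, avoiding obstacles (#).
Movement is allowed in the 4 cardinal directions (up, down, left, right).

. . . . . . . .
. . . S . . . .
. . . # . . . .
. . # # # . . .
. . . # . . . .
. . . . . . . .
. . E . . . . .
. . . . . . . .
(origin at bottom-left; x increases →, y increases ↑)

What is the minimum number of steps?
8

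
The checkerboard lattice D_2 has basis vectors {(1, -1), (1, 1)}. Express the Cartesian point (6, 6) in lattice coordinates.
6b₂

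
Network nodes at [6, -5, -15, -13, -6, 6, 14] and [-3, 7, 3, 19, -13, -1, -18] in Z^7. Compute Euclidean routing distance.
51.9134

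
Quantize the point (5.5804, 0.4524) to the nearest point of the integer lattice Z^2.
(6, 0)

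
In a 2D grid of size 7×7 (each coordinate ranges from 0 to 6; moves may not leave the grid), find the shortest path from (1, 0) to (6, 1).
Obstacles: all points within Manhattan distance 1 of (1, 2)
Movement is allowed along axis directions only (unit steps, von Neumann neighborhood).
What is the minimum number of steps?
6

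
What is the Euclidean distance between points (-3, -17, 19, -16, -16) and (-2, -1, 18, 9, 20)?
46.6798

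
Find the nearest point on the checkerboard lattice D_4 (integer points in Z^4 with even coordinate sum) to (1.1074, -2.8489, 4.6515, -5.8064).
(1, -3, 4, -6)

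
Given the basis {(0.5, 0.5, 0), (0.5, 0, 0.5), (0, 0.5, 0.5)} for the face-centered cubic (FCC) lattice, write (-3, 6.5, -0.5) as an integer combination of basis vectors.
4b₁ - 10b₂ + 9b₃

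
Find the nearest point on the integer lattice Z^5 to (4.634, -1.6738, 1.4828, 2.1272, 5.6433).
(5, -2, 1, 2, 6)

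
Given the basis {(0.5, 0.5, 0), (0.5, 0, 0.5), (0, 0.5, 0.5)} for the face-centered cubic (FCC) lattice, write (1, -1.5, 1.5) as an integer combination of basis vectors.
-2b₁ + 4b₂ - b₃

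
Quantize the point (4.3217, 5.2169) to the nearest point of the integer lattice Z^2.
(4, 5)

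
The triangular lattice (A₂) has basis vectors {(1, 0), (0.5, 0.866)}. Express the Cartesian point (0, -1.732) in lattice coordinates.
b₁ - 2b₂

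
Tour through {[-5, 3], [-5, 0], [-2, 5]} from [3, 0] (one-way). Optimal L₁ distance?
16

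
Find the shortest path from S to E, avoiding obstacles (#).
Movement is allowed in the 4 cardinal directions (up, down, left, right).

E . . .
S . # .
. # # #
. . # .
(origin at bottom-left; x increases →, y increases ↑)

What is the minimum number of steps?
1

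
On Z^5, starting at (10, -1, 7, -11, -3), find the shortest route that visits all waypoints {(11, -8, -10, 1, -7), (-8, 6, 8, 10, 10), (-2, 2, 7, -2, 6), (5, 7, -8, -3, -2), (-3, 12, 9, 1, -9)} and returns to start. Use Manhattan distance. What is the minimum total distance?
214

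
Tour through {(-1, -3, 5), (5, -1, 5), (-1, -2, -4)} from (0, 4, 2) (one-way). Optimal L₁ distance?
31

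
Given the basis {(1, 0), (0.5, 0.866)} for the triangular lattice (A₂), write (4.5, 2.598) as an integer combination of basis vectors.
3b₁ + 3b₂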